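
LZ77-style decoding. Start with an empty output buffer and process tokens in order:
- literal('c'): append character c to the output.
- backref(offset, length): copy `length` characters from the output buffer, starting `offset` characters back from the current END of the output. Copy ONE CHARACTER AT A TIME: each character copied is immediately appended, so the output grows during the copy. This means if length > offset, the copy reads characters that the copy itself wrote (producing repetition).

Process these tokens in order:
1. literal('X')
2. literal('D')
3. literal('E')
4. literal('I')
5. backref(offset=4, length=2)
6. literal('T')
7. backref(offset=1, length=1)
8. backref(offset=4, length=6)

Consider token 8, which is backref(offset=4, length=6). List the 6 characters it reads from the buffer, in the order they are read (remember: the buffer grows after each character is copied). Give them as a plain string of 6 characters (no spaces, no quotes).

Token 1: literal('X'). Output: "X"
Token 2: literal('D'). Output: "XD"
Token 3: literal('E'). Output: "XDE"
Token 4: literal('I'). Output: "XDEI"
Token 5: backref(off=4, len=2). Copied 'XD' from pos 0. Output: "XDEIXD"
Token 6: literal('T'). Output: "XDEIXDT"
Token 7: backref(off=1, len=1). Copied 'T' from pos 6. Output: "XDEIXDTT"
Token 8: backref(off=4, len=6). Buffer before: "XDEIXDTT" (len 8)
  byte 1: read out[4]='X', append. Buffer now: "XDEIXDTTX"
  byte 2: read out[5]='D', append. Buffer now: "XDEIXDTTXD"
  byte 3: read out[6]='T', append. Buffer now: "XDEIXDTTXDT"
  byte 4: read out[7]='T', append. Buffer now: "XDEIXDTTXDTT"
  byte 5: read out[8]='X', append. Buffer now: "XDEIXDTTXDTTX"
  byte 6: read out[9]='D', append. Buffer now: "XDEIXDTTXDTTXD"

Answer: XDTTXD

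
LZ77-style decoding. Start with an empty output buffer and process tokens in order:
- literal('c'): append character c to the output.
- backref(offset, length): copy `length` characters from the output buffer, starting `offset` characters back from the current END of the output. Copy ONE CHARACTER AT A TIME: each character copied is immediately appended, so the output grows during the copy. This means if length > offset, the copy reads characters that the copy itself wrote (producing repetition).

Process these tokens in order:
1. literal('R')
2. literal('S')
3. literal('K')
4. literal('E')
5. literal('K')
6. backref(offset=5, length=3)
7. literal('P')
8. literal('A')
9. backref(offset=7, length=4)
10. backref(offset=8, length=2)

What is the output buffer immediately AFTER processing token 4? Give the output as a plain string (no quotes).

Answer: RSKE

Derivation:
Token 1: literal('R'). Output: "R"
Token 2: literal('S'). Output: "RS"
Token 3: literal('K'). Output: "RSK"
Token 4: literal('E'). Output: "RSKE"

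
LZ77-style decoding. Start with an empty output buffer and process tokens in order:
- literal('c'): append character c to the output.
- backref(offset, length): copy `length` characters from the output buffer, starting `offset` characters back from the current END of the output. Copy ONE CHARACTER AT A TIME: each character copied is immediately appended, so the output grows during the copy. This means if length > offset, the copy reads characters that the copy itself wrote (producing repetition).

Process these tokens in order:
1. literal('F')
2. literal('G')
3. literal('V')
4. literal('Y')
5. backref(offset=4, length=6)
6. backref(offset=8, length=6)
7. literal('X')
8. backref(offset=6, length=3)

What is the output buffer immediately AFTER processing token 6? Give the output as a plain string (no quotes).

Token 1: literal('F'). Output: "F"
Token 2: literal('G'). Output: "FG"
Token 3: literal('V'). Output: "FGV"
Token 4: literal('Y'). Output: "FGVY"
Token 5: backref(off=4, len=6) (overlapping!). Copied 'FGVYFG' from pos 0. Output: "FGVYFGVYFG"
Token 6: backref(off=8, len=6). Copied 'VYFGVY' from pos 2. Output: "FGVYFGVYFGVYFGVY"

Answer: FGVYFGVYFGVYFGVY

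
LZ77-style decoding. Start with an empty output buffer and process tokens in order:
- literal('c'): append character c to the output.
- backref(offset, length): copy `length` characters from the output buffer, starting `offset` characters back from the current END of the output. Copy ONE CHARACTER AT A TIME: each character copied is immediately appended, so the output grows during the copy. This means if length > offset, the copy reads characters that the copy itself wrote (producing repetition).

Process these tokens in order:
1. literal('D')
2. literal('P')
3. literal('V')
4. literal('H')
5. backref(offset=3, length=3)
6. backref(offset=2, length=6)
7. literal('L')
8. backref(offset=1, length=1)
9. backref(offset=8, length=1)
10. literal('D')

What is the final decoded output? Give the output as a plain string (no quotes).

Token 1: literal('D'). Output: "D"
Token 2: literal('P'). Output: "DP"
Token 3: literal('V'). Output: "DPV"
Token 4: literal('H'). Output: "DPVH"
Token 5: backref(off=3, len=3). Copied 'PVH' from pos 1. Output: "DPVHPVH"
Token 6: backref(off=2, len=6) (overlapping!). Copied 'VHVHVH' from pos 5. Output: "DPVHPVHVHVHVH"
Token 7: literal('L'). Output: "DPVHPVHVHVHVHL"
Token 8: backref(off=1, len=1). Copied 'L' from pos 13. Output: "DPVHPVHVHVHVHLL"
Token 9: backref(off=8, len=1). Copied 'V' from pos 7. Output: "DPVHPVHVHVHVHLLV"
Token 10: literal('D'). Output: "DPVHPVHVHVHVHLLVD"

Answer: DPVHPVHVHVHVHLLVD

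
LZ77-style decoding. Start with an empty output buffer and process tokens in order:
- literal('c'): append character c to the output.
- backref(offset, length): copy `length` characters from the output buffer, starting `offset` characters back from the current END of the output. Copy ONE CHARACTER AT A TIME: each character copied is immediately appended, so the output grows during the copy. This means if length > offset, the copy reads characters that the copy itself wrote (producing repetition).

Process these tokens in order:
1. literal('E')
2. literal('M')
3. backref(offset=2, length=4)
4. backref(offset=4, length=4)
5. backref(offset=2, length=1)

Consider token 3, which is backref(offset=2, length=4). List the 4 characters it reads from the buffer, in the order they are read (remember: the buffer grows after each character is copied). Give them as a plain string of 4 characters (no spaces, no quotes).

Answer: EMEM

Derivation:
Token 1: literal('E'). Output: "E"
Token 2: literal('M'). Output: "EM"
Token 3: backref(off=2, len=4). Buffer before: "EM" (len 2)
  byte 1: read out[0]='E', append. Buffer now: "EME"
  byte 2: read out[1]='M', append. Buffer now: "EMEM"
  byte 3: read out[2]='E', append. Buffer now: "EMEME"
  byte 4: read out[3]='M', append. Buffer now: "EMEMEM"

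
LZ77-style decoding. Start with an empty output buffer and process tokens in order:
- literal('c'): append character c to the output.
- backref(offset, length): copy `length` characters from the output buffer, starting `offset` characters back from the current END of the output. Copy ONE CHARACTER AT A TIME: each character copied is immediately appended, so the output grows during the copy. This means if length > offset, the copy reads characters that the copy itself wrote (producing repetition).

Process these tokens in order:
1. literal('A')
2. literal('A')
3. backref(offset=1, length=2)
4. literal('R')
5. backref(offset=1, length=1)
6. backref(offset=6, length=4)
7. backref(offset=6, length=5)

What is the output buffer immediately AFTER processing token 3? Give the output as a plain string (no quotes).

Answer: AAAA

Derivation:
Token 1: literal('A'). Output: "A"
Token 2: literal('A'). Output: "AA"
Token 3: backref(off=1, len=2) (overlapping!). Copied 'AA' from pos 1. Output: "AAAA"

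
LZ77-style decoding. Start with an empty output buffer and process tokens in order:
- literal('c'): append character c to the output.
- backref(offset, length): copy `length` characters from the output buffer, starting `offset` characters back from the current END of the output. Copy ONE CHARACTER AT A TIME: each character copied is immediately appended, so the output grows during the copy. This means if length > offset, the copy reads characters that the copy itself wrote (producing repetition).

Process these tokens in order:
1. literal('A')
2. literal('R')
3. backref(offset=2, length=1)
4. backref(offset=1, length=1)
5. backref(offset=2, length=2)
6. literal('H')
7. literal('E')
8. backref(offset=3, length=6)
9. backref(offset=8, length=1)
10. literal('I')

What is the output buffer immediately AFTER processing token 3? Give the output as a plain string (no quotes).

Answer: ARA

Derivation:
Token 1: literal('A'). Output: "A"
Token 2: literal('R'). Output: "AR"
Token 3: backref(off=2, len=1). Copied 'A' from pos 0. Output: "ARA"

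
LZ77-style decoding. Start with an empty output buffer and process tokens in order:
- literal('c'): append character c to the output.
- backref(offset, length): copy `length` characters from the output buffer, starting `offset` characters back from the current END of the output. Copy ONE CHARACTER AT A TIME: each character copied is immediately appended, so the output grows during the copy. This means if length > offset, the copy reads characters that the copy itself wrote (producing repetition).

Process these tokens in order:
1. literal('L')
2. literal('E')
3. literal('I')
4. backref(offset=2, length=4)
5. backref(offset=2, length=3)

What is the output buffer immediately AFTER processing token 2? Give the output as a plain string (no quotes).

Answer: LE

Derivation:
Token 1: literal('L'). Output: "L"
Token 2: literal('E'). Output: "LE"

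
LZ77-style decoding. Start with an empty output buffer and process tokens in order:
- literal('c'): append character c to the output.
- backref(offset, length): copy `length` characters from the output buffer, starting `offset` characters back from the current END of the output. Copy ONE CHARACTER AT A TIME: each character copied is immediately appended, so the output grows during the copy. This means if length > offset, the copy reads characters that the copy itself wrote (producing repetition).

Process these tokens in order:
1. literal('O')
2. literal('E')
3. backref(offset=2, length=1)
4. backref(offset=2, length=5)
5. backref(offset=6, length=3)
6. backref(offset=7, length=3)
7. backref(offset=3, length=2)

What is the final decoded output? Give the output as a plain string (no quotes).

Token 1: literal('O'). Output: "O"
Token 2: literal('E'). Output: "OE"
Token 3: backref(off=2, len=1). Copied 'O' from pos 0. Output: "OEO"
Token 4: backref(off=2, len=5) (overlapping!). Copied 'EOEOE' from pos 1. Output: "OEOEOEOE"
Token 5: backref(off=6, len=3). Copied 'OEO' from pos 2. Output: "OEOEOEOEOEO"
Token 6: backref(off=7, len=3). Copied 'OEO' from pos 4. Output: "OEOEOEOEOEOOEO"
Token 7: backref(off=3, len=2). Copied 'OE' from pos 11. Output: "OEOEOEOEOEOOEOOE"

Answer: OEOEOEOEOEOOEOOE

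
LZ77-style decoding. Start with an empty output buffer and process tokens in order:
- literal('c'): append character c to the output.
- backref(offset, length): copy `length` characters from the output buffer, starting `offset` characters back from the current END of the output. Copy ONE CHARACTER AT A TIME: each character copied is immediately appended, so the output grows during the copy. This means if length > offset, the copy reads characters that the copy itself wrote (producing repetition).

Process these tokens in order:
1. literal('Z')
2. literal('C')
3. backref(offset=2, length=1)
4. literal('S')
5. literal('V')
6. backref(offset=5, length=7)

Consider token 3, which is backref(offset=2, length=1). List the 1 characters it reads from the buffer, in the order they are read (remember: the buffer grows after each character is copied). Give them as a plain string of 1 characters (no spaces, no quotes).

Answer: Z

Derivation:
Token 1: literal('Z'). Output: "Z"
Token 2: literal('C'). Output: "ZC"
Token 3: backref(off=2, len=1). Buffer before: "ZC" (len 2)
  byte 1: read out[0]='Z', append. Buffer now: "ZCZ"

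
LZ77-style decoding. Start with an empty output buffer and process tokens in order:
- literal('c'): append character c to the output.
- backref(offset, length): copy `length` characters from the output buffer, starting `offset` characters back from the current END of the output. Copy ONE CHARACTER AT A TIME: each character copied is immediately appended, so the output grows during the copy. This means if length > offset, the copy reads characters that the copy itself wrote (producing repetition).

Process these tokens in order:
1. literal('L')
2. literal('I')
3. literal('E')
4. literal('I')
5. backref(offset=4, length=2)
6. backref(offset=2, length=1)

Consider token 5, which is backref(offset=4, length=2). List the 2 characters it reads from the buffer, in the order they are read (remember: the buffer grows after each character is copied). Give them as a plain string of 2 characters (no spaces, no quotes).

Answer: LI

Derivation:
Token 1: literal('L'). Output: "L"
Token 2: literal('I'). Output: "LI"
Token 3: literal('E'). Output: "LIE"
Token 4: literal('I'). Output: "LIEI"
Token 5: backref(off=4, len=2). Buffer before: "LIEI" (len 4)
  byte 1: read out[0]='L', append. Buffer now: "LIEIL"
  byte 2: read out[1]='I', append. Buffer now: "LIEILI"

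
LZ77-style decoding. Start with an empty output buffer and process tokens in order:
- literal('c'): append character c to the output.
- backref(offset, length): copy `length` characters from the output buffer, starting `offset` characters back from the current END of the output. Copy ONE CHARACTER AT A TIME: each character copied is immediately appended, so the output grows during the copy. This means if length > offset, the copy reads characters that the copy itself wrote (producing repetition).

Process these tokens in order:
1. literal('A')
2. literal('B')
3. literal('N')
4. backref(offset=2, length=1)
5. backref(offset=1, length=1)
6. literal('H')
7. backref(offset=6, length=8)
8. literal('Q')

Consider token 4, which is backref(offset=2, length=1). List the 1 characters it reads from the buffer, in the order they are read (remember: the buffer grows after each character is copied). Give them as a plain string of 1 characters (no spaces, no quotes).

Token 1: literal('A'). Output: "A"
Token 2: literal('B'). Output: "AB"
Token 3: literal('N'). Output: "ABN"
Token 4: backref(off=2, len=1). Buffer before: "ABN" (len 3)
  byte 1: read out[1]='B', append. Buffer now: "ABNB"

Answer: B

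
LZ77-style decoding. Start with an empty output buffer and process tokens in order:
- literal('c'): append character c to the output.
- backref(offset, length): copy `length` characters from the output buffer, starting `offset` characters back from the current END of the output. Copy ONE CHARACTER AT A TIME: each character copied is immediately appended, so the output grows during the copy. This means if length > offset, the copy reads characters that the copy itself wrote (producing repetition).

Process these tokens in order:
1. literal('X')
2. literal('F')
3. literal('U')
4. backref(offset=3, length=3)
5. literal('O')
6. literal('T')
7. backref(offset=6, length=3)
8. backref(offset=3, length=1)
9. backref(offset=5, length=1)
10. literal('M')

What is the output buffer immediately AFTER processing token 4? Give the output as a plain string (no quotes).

Answer: XFUXFU

Derivation:
Token 1: literal('X'). Output: "X"
Token 2: literal('F'). Output: "XF"
Token 3: literal('U'). Output: "XFU"
Token 4: backref(off=3, len=3). Copied 'XFU' from pos 0. Output: "XFUXFU"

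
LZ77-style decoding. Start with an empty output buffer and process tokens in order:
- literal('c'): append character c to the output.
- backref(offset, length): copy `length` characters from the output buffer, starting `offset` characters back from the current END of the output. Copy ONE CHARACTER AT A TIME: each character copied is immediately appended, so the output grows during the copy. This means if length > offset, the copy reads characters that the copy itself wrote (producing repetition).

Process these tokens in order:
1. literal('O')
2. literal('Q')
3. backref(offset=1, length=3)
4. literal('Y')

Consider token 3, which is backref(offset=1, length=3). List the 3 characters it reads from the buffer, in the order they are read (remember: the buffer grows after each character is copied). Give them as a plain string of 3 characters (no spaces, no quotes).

Token 1: literal('O'). Output: "O"
Token 2: literal('Q'). Output: "OQ"
Token 3: backref(off=1, len=3). Buffer before: "OQ" (len 2)
  byte 1: read out[1]='Q', append. Buffer now: "OQQ"
  byte 2: read out[2]='Q', append. Buffer now: "OQQQ"
  byte 3: read out[3]='Q', append. Buffer now: "OQQQQ"

Answer: QQQ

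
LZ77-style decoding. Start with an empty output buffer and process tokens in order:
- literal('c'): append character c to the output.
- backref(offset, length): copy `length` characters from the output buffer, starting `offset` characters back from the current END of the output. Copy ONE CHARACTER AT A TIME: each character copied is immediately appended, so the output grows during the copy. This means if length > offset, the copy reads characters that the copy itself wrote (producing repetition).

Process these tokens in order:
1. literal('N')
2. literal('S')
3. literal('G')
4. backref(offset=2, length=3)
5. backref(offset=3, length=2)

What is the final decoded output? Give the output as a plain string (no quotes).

Token 1: literal('N'). Output: "N"
Token 2: literal('S'). Output: "NS"
Token 3: literal('G'). Output: "NSG"
Token 4: backref(off=2, len=3) (overlapping!). Copied 'SGS' from pos 1. Output: "NSGSGS"
Token 5: backref(off=3, len=2). Copied 'SG' from pos 3. Output: "NSGSGSSG"

Answer: NSGSGSSG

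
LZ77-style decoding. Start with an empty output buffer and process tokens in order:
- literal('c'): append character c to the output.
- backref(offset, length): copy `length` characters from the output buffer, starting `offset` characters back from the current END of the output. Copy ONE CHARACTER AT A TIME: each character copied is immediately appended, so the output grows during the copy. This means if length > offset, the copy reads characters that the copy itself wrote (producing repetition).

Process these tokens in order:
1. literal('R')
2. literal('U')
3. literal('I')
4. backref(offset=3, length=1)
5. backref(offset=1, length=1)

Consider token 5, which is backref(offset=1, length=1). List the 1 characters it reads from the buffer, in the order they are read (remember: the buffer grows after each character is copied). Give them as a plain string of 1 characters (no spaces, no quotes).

Token 1: literal('R'). Output: "R"
Token 2: literal('U'). Output: "RU"
Token 3: literal('I'). Output: "RUI"
Token 4: backref(off=3, len=1). Copied 'R' from pos 0. Output: "RUIR"
Token 5: backref(off=1, len=1). Buffer before: "RUIR" (len 4)
  byte 1: read out[3]='R', append. Buffer now: "RUIRR"

Answer: R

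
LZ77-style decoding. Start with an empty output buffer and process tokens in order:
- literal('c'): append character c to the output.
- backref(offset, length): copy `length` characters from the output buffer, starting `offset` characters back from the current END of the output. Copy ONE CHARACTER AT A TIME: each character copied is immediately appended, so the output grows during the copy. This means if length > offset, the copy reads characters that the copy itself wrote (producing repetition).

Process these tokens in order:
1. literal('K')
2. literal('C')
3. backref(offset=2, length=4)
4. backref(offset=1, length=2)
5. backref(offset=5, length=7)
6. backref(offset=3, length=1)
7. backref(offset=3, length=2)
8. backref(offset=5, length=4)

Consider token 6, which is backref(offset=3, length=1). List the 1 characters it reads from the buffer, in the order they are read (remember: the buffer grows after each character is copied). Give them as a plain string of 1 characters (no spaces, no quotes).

Token 1: literal('K'). Output: "K"
Token 2: literal('C'). Output: "KC"
Token 3: backref(off=2, len=4) (overlapping!). Copied 'KCKC' from pos 0. Output: "KCKCKC"
Token 4: backref(off=1, len=2) (overlapping!). Copied 'CC' from pos 5. Output: "KCKCKCCC"
Token 5: backref(off=5, len=7) (overlapping!). Copied 'CKCCCCK' from pos 3. Output: "KCKCKCCCCKCCCCK"
Token 6: backref(off=3, len=1). Buffer before: "KCKCKCCCCKCCCCK" (len 15)
  byte 1: read out[12]='C', append. Buffer now: "KCKCKCCCCKCCCCKC"

Answer: C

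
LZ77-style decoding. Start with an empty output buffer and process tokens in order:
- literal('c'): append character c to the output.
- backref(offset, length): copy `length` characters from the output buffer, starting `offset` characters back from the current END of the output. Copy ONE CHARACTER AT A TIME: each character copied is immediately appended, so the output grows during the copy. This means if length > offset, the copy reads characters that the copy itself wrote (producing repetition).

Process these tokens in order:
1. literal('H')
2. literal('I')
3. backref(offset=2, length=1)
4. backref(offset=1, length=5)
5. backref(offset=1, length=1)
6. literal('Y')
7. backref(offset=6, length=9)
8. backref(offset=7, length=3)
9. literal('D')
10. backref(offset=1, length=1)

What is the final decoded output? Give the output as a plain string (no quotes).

Answer: HIHHHHHHHYHHHHHYHHHHHHDD

Derivation:
Token 1: literal('H'). Output: "H"
Token 2: literal('I'). Output: "HI"
Token 3: backref(off=2, len=1). Copied 'H' from pos 0. Output: "HIH"
Token 4: backref(off=1, len=5) (overlapping!). Copied 'HHHHH' from pos 2. Output: "HIHHHHHH"
Token 5: backref(off=1, len=1). Copied 'H' from pos 7. Output: "HIHHHHHHH"
Token 6: literal('Y'). Output: "HIHHHHHHHY"
Token 7: backref(off=6, len=9) (overlapping!). Copied 'HHHHHYHHH' from pos 4. Output: "HIHHHHHHHYHHHHHYHHH"
Token 8: backref(off=7, len=3). Copied 'HHH' from pos 12. Output: "HIHHHHHHHYHHHHHYHHHHHH"
Token 9: literal('D'). Output: "HIHHHHHHHYHHHHHYHHHHHHD"
Token 10: backref(off=1, len=1). Copied 'D' from pos 22. Output: "HIHHHHHHHYHHHHHYHHHHHHDD"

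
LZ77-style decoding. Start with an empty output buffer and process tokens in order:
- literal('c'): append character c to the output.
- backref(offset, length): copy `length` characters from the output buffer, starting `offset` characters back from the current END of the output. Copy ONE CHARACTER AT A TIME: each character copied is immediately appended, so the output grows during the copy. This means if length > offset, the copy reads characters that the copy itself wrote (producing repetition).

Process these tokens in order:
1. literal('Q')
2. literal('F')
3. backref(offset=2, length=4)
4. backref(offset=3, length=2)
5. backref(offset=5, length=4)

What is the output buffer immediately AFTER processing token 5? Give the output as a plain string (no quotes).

Token 1: literal('Q'). Output: "Q"
Token 2: literal('F'). Output: "QF"
Token 3: backref(off=2, len=4) (overlapping!). Copied 'QFQF' from pos 0. Output: "QFQFQF"
Token 4: backref(off=3, len=2). Copied 'FQ' from pos 3. Output: "QFQFQFFQ"
Token 5: backref(off=5, len=4). Copied 'FQFF' from pos 3. Output: "QFQFQFFQFQFF"

Answer: QFQFQFFQFQFF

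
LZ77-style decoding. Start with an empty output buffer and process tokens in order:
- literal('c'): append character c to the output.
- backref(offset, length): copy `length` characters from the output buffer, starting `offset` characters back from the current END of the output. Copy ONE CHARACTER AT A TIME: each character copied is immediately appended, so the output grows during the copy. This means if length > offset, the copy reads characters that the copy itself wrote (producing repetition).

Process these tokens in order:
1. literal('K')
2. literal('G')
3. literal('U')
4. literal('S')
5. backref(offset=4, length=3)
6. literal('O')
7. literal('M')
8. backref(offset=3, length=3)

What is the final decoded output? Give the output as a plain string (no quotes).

Token 1: literal('K'). Output: "K"
Token 2: literal('G'). Output: "KG"
Token 3: literal('U'). Output: "KGU"
Token 4: literal('S'). Output: "KGUS"
Token 5: backref(off=4, len=3). Copied 'KGU' from pos 0. Output: "KGUSKGU"
Token 6: literal('O'). Output: "KGUSKGUO"
Token 7: literal('M'). Output: "KGUSKGUOM"
Token 8: backref(off=3, len=3). Copied 'UOM' from pos 6. Output: "KGUSKGUOMUOM"

Answer: KGUSKGUOMUOM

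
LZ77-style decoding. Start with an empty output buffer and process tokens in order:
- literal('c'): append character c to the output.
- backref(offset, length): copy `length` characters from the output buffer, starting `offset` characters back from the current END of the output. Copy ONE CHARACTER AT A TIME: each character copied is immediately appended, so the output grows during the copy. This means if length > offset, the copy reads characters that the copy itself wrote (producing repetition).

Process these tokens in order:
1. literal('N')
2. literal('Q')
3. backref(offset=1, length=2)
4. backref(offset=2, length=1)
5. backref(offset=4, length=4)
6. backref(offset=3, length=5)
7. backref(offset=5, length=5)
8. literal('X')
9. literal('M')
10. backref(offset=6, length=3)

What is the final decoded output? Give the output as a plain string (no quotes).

Answer: NQQQQQQQQQQQQQQQQQQXMQQQ

Derivation:
Token 1: literal('N'). Output: "N"
Token 2: literal('Q'). Output: "NQ"
Token 3: backref(off=1, len=2) (overlapping!). Copied 'QQ' from pos 1. Output: "NQQQ"
Token 4: backref(off=2, len=1). Copied 'Q' from pos 2. Output: "NQQQQ"
Token 5: backref(off=4, len=4). Copied 'QQQQ' from pos 1. Output: "NQQQQQQQQ"
Token 6: backref(off=3, len=5) (overlapping!). Copied 'QQQQQ' from pos 6. Output: "NQQQQQQQQQQQQQ"
Token 7: backref(off=5, len=5). Copied 'QQQQQ' from pos 9. Output: "NQQQQQQQQQQQQQQQQQQ"
Token 8: literal('X'). Output: "NQQQQQQQQQQQQQQQQQQX"
Token 9: literal('M'). Output: "NQQQQQQQQQQQQQQQQQQXM"
Token 10: backref(off=6, len=3). Copied 'QQQ' from pos 15. Output: "NQQQQQQQQQQQQQQQQQQXMQQQ"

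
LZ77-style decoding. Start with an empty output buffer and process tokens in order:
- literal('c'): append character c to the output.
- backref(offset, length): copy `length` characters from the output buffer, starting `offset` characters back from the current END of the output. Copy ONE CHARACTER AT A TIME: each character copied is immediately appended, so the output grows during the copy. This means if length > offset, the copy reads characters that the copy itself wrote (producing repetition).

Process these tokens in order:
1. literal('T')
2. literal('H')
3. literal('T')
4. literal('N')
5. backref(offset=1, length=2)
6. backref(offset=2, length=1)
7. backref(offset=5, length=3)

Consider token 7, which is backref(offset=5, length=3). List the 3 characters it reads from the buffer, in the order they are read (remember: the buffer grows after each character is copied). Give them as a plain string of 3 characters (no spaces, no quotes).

Answer: TNN

Derivation:
Token 1: literal('T'). Output: "T"
Token 2: literal('H'). Output: "TH"
Token 3: literal('T'). Output: "THT"
Token 4: literal('N'). Output: "THTN"
Token 5: backref(off=1, len=2) (overlapping!). Copied 'NN' from pos 3. Output: "THTNNN"
Token 6: backref(off=2, len=1). Copied 'N' from pos 4. Output: "THTNNNN"
Token 7: backref(off=5, len=3). Buffer before: "THTNNNN" (len 7)
  byte 1: read out[2]='T', append. Buffer now: "THTNNNNT"
  byte 2: read out[3]='N', append. Buffer now: "THTNNNNTN"
  byte 3: read out[4]='N', append. Buffer now: "THTNNNNTNN"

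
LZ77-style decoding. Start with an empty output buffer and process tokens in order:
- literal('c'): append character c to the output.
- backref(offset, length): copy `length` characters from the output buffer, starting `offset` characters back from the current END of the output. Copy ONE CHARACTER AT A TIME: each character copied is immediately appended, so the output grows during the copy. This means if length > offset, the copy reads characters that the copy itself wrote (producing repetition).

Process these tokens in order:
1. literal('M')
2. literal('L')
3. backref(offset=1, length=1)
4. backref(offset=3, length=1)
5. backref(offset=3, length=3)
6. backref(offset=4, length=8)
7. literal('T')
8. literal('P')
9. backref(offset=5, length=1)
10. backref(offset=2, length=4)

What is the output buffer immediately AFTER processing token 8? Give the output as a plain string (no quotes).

Answer: MLLMLLMMLLMMLLMTP

Derivation:
Token 1: literal('M'). Output: "M"
Token 2: literal('L'). Output: "ML"
Token 3: backref(off=1, len=1). Copied 'L' from pos 1. Output: "MLL"
Token 4: backref(off=3, len=1). Copied 'M' from pos 0. Output: "MLLM"
Token 5: backref(off=3, len=3). Copied 'LLM' from pos 1. Output: "MLLMLLM"
Token 6: backref(off=4, len=8) (overlapping!). Copied 'MLLMMLLM' from pos 3. Output: "MLLMLLMMLLMMLLM"
Token 7: literal('T'). Output: "MLLMLLMMLLMMLLMT"
Token 8: literal('P'). Output: "MLLMLLMMLLMMLLMTP"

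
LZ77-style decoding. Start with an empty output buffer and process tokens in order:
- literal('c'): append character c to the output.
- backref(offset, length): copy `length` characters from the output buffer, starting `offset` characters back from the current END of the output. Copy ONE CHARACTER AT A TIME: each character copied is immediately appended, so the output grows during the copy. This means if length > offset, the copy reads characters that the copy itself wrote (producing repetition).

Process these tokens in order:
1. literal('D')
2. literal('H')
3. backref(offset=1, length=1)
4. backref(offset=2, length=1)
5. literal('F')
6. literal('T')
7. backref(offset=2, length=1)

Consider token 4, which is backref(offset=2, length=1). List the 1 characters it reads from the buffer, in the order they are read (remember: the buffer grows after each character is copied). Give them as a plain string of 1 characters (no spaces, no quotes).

Answer: H

Derivation:
Token 1: literal('D'). Output: "D"
Token 2: literal('H'). Output: "DH"
Token 3: backref(off=1, len=1). Copied 'H' from pos 1. Output: "DHH"
Token 4: backref(off=2, len=1). Buffer before: "DHH" (len 3)
  byte 1: read out[1]='H', append. Buffer now: "DHHH"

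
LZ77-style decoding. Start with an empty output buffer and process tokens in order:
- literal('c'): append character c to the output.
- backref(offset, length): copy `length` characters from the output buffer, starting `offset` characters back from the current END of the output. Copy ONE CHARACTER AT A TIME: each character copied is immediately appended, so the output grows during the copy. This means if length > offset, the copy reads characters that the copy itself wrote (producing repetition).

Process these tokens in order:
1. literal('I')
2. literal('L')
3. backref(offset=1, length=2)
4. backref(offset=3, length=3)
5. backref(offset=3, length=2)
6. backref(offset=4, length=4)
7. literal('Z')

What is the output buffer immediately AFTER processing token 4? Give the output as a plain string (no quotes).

Answer: ILLLLLL

Derivation:
Token 1: literal('I'). Output: "I"
Token 2: literal('L'). Output: "IL"
Token 3: backref(off=1, len=2) (overlapping!). Copied 'LL' from pos 1. Output: "ILLL"
Token 4: backref(off=3, len=3). Copied 'LLL' from pos 1. Output: "ILLLLLL"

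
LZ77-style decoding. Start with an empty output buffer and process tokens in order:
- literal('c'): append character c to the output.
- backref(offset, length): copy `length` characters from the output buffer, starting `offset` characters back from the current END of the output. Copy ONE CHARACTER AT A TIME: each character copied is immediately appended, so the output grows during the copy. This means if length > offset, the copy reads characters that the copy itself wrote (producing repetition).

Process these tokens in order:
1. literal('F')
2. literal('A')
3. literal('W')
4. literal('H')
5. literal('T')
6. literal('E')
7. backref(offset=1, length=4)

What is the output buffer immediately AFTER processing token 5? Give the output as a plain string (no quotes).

Token 1: literal('F'). Output: "F"
Token 2: literal('A'). Output: "FA"
Token 3: literal('W'). Output: "FAW"
Token 4: literal('H'). Output: "FAWH"
Token 5: literal('T'). Output: "FAWHT"

Answer: FAWHT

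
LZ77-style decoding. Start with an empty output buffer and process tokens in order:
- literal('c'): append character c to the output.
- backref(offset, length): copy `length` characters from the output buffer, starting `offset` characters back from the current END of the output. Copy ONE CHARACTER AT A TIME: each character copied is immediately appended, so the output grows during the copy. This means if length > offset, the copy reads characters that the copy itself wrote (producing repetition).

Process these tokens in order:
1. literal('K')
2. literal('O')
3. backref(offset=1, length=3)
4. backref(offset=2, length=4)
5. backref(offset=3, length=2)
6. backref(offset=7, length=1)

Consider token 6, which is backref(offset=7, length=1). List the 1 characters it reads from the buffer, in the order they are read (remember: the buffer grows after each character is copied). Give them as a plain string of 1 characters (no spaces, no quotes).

Token 1: literal('K'). Output: "K"
Token 2: literal('O'). Output: "KO"
Token 3: backref(off=1, len=3) (overlapping!). Copied 'OOO' from pos 1. Output: "KOOOO"
Token 4: backref(off=2, len=4) (overlapping!). Copied 'OOOO' from pos 3. Output: "KOOOOOOOO"
Token 5: backref(off=3, len=2). Copied 'OO' from pos 6. Output: "KOOOOOOOOOO"
Token 6: backref(off=7, len=1). Buffer before: "KOOOOOOOOOO" (len 11)
  byte 1: read out[4]='O', append. Buffer now: "KOOOOOOOOOOO"

Answer: O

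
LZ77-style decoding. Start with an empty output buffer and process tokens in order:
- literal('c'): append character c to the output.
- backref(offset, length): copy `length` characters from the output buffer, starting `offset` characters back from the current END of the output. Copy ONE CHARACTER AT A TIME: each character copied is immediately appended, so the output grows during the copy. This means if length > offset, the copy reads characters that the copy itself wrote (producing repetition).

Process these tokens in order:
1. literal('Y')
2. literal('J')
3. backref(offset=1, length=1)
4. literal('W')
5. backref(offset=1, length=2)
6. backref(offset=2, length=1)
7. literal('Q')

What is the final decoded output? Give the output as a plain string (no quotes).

Token 1: literal('Y'). Output: "Y"
Token 2: literal('J'). Output: "YJ"
Token 3: backref(off=1, len=1). Copied 'J' from pos 1. Output: "YJJ"
Token 4: literal('W'). Output: "YJJW"
Token 5: backref(off=1, len=2) (overlapping!). Copied 'WW' from pos 3. Output: "YJJWWW"
Token 6: backref(off=2, len=1). Copied 'W' from pos 4. Output: "YJJWWWW"
Token 7: literal('Q'). Output: "YJJWWWWQ"

Answer: YJJWWWWQ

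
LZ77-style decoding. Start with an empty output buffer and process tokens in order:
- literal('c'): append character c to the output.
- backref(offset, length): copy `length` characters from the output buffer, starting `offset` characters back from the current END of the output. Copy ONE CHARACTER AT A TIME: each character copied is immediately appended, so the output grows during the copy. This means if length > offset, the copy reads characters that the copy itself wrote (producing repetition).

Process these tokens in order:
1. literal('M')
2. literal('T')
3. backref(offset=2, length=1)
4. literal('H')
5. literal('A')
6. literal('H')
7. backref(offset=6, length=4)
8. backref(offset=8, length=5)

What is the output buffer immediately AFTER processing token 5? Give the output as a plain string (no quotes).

Token 1: literal('M'). Output: "M"
Token 2: literal('T'). Output: "MT"
Token 3: backref(off=2, len=1). Copied 'M' from pos 0. Output: "MTM"
Token 4: literal('H'). Output: "MTMH"
Token 5: literal('A'). Output: "MTMHA"

Answer: MTMHA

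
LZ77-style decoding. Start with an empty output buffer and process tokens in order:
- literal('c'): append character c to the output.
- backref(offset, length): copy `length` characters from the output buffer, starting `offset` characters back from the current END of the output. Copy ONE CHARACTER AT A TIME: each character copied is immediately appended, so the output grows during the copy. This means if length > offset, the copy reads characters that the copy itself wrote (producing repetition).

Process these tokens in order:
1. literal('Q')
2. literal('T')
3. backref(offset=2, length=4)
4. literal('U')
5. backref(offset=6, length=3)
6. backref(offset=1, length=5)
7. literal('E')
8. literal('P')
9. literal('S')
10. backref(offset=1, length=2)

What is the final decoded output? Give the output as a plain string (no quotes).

Answer: QTQTQTUTQTTTTTTEPSSS

Derivation:
Token 1: literal('Q'). Output: "Q"
Token 2: literal('T'). Output: "QT"
Token 3: backref(off=2, len=4) (overlapping!). Copied 'QTQT' from pos 0. Output: "QTQTQT"
Token 4: literal('U'). Output: "QTQTQTU"
Token 5: backref(off=6, len=3). Copied 'TQT' from pos 1. Output: "QTQTQTUTQT"
Token 6: backref(off=1, len=5) (overlapping!). Copied 'TTTTT' from pos 9. Output: "QTQTQTUTQTTTTTT"
Token 7: literal('E'). Output: "QTQTQTUTQTTTTTTE"
Token 8: literal('P'). Output: "QTQTQTUTQTTTTTTEP"
Token 9: literal('S'). Output: "QTQTQTUTQTTTTTTEPS"
Token 10: backref(off=1, len=2) (overlapping!). Copied 'SS' from pos 17. Output: "QTQTQTUTQTTTTTTEPSSS"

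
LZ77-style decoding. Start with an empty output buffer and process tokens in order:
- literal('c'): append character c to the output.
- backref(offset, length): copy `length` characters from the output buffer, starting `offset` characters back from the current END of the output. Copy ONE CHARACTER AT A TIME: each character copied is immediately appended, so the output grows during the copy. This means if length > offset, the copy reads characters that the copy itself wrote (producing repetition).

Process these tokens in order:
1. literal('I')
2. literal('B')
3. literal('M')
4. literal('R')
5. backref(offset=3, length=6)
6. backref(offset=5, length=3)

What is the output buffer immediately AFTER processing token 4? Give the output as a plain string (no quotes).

Answer: IBMR

Derivation:
Token 1: literal('I'). Output: "I"
Token 2: literal('B'). Output: "IB"
Token 3: literal('M'). Output: "IBM"
Token 4: literal('R'). Output: "IBMR"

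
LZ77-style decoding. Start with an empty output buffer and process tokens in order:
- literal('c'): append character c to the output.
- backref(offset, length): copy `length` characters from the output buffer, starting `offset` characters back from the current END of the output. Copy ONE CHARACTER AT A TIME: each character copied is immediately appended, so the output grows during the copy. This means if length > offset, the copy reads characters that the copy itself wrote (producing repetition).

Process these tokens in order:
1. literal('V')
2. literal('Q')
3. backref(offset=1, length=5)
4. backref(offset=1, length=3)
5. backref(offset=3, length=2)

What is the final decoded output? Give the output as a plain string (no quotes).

Token 1: literal('V'). Output: "V"
Token 2: literal('Q'). Output: "VQ"
Token 3: backref(off=1, len=5) (overlapping!). Copied 'QQQQQ' from pos 1. Output: "VQQQQQQ"
Token 4: backref(off=1, len=3) (overlapping!). Copied 'QQQ' from pos 6. Output: "VQQQQQQQQQ"
Token 5: backref(off=3, len=2). Copied 'QQ' from pos 7. Output: "VQQQQQQQQQQQ"

Answer: VQQQQQQQQQQQ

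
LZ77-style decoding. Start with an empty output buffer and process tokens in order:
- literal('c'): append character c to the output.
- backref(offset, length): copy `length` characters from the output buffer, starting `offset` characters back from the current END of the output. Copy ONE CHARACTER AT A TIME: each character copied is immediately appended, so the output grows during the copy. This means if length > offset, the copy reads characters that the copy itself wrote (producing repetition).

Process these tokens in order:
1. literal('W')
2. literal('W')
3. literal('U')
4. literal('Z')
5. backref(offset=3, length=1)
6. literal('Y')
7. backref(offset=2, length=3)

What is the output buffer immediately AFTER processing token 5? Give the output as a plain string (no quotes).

Answer: WWUZW

Derivation:
Token 1: literal('W'). Output: "W"
Token 2: literal('W'). Output: "WW"
Token 3: literal('U'). Output: "WWU"
Token 4: literal('Z'). Output: "WWUZ"
Token 5: backref(off=3, len=1). Copied 'W' from pos 1. Output: "WWUZW"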